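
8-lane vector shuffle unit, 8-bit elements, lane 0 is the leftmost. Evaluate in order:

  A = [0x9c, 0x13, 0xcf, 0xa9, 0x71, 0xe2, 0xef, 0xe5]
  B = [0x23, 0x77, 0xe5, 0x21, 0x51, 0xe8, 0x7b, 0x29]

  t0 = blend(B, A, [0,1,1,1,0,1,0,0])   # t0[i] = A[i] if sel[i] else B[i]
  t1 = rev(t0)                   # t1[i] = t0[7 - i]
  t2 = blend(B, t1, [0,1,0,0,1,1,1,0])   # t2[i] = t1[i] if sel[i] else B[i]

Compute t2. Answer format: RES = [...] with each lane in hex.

RES = [ 0x23  0x7b  0xe5  0x21  0xa9  0xcf  0x13  0x29 ]

t0 = [0x23, 0x13, 0xcf, 0xa9, 0x51, 0xe2, 0x7b, 0x29]
t1 = [0x29, 0x7b, 0xe2, 0x51, 0xa9, 0xcf, 0x13, 0x23]
t2 = [0x23, 0x7b, 0xe5, 0x21, 0xa9, 0xcf, 0x13, 0x29]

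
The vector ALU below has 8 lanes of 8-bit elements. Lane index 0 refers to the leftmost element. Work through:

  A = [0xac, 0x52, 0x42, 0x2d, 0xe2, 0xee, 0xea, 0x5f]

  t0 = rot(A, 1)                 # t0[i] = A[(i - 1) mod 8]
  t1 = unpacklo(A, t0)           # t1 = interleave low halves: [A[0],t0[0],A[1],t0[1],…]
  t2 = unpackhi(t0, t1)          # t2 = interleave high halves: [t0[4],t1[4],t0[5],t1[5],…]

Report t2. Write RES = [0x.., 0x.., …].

  t0: 5f ac 52 42 2d e2 ee ea
  t1: ac 5f 52 ac 42 52 2d 42
  t2: 2d 42 e2 52 ee 2d ea 42

RES = [0x2d, 0x42, 0xe2, 0x52, 0xee, 0x2d, 0xea, 0x42]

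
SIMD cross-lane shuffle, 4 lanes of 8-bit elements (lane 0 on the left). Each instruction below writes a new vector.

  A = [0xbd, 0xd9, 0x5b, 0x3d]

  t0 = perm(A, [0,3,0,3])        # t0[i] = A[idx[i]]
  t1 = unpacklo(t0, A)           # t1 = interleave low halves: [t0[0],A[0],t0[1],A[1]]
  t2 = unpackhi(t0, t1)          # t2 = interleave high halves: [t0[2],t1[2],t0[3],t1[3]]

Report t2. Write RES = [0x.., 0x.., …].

RES = [ 0xbd  0x3d  0x3d  0xd9 ]

t0 = [0xbd, 0x3d, 0xbd, 0x3d]
t1 = [0xbd, 0xbd, 0x3d, 0xd9]
t2 = [0xbd, 0x3d, 0x3d, 0xd9]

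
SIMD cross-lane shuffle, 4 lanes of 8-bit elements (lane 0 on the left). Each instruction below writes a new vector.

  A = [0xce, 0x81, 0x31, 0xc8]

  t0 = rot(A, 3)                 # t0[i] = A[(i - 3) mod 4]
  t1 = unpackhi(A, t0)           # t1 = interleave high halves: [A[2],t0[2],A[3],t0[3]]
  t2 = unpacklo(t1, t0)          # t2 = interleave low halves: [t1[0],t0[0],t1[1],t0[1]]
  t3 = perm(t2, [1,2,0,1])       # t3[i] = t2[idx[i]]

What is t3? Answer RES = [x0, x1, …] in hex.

  t0: 81 31 c8 ce
  t1: 31 c8 c8 ce
  t2: 31 81 c8 31
  t3: 81 c8 31 81

RES = [0x81, 0xc8, 0x31, 0x81]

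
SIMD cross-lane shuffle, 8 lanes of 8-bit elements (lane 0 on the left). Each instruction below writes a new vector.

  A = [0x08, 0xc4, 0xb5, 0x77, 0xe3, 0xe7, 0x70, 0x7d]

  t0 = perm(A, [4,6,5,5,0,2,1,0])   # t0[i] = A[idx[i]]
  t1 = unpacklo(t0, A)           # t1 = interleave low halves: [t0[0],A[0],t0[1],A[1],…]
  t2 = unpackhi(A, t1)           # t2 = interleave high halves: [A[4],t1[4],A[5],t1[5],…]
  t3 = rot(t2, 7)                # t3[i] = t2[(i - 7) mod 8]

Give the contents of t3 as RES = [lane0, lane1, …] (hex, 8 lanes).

RES = [ 0xe7  0xe7  0xb5  0x70  0xe7  0x7d  0x77  0xe3 ]

  t0: e3 70 e7 e7 08 b5 c4 08
  t1: e3 08 70 c4 e7 b5 e7 77
  t2: e3 e7 e7 b5 70 e7 7d 77
  t3: e7 e7 b5 70 e7 7d 77 e3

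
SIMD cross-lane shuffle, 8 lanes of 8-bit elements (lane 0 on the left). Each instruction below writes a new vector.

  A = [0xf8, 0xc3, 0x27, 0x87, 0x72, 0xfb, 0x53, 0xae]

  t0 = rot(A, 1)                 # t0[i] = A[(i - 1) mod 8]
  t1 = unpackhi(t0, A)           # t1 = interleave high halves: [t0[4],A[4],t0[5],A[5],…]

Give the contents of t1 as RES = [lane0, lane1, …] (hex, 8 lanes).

RES = [0x87, 0x72, 0x72, 0xfb, 0xfb, 0x53, 0x53, 0xae]

  t0: ae f8 c3 27 87 72 fb 53
  t1: 87 72 72 fb fb 53 53 ae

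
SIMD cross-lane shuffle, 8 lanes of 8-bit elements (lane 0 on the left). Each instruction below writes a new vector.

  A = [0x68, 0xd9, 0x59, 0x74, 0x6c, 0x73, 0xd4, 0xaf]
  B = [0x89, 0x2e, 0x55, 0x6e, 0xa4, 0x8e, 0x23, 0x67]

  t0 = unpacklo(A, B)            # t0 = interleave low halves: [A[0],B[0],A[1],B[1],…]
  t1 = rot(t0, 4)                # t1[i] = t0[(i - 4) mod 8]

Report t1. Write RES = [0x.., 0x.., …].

RES = [0x59, 0x55, 0x74, 0x6e, 0x68, 0x89, 0xd9, 0x2e]

→ t0 |68|89|d9|2e|59|55|74|6e|
→ t1 |59|55|74|6e|68|89|d9|2e|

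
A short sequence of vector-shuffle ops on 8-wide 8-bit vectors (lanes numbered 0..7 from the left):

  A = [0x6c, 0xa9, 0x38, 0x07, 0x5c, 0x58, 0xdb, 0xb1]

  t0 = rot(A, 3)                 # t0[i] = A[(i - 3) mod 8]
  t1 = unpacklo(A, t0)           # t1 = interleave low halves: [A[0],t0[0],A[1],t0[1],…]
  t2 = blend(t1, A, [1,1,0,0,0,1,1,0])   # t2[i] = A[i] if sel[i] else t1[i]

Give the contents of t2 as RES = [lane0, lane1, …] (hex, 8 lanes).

RES = [ 0x6c  0xa9  0xa9  0xdb  0x38  0x58  0xdb  0x6c ]

t0 = [0x58, 0xdb, 0xb1, 0x6c, 0xa9, 0x38, 0x07, 0x5c]
t1 = [0x6c, 0x58, 0xa9, 0xdb, 0x38, 0xb1, 0x07, 0x6c]
t2 = [0x6c, 0xa9, 0xa9, 0xdb, 0x38, 0x58, 0xdb, 0x6c]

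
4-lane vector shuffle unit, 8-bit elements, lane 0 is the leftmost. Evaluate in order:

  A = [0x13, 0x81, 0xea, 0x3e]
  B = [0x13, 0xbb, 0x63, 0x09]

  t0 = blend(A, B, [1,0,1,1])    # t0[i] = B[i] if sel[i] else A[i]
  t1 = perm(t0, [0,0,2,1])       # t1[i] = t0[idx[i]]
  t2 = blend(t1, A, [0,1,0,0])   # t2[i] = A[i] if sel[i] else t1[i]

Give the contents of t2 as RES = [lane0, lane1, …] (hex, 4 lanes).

RES = [0x13, 0x81, 0x63, 0x81]

→ t0 |13|81|63|09|
→ t1 |13|13|63|81|
→ t2 |13|81|63|81|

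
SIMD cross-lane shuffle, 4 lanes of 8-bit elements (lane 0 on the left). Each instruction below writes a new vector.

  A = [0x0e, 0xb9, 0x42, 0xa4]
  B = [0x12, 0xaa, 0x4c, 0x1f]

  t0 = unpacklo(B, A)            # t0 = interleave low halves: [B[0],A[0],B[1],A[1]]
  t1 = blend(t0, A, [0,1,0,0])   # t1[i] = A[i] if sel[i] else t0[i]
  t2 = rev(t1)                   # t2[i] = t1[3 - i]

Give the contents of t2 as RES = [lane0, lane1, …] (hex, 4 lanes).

RES = [0xb9, 0xaa, 0xb9, 0x12]

t0 = [0x12, 0x0e, 0xaa, 0xb9]
t1 = [0x12, 0xb9, 0xaa, 0xb9]
t2 = [0xb9, 0xaa, 0xb9, 0x12]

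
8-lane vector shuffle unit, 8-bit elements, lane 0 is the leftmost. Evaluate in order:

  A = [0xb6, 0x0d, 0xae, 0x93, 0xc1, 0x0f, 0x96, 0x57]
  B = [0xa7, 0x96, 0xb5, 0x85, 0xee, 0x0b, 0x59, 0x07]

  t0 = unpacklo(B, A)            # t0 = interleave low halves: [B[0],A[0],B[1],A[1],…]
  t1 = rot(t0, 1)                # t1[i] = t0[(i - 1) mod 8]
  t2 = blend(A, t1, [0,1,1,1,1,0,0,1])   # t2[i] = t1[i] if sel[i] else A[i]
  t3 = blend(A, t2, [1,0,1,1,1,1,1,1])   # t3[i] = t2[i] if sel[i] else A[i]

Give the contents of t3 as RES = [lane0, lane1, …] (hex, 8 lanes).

  t0: a7 b6 96 0d b5 ae 85 93
  t1: 93 a7 b6 96 0d b5 ae 85
  t2: b6 a7 b6 96 0d 0f 96 85
  t3: b6 0d b6 96 0d 0f 96 85

RES = [0xb6, 0x0d, 0xb6, 0x96, 0x0d, 0x0f, 0x96, 0x85]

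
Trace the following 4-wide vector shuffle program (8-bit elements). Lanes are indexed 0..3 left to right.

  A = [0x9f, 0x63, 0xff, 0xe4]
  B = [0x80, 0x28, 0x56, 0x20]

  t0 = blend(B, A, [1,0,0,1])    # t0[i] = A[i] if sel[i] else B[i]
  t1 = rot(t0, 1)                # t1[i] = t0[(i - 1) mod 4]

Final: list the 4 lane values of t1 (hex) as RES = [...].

  t0: 9f 28 56 e4
  t1: e4 9f 28 56

RES = [0xe4, 0x9f, 0x28, 0x56]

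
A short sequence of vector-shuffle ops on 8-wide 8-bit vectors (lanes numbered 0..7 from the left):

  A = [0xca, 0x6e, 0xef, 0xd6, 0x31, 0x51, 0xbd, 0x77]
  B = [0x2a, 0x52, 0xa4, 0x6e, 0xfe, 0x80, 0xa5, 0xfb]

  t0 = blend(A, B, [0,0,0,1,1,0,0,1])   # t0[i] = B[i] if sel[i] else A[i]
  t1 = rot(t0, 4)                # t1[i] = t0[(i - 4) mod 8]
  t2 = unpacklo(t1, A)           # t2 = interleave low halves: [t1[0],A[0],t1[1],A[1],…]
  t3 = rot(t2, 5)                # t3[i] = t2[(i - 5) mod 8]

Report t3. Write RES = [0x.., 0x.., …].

t0 = [0xca, 0x6e, 0xef, 0x6e, 0xfe, 0x51, 0xbd, 0xfb]
t1 = [0xfe, 0x51, 0xbd, 0xfb, 0xca, 0x6e, 0xef, 0x6e]
t2 = [0xfe, 0xca, 0x51, 0x6e, 0xbd, 0xef, 0xfb, 0xd6]
t3 = [0x6e, 0xbd, 0xef, 0xfb, 0xd6, 0xfe, 0xca, 0x51]

RES = [ 0x6e  0xbd  0xef  0xfb  0xd6  0xfe  0xca  0x51 ]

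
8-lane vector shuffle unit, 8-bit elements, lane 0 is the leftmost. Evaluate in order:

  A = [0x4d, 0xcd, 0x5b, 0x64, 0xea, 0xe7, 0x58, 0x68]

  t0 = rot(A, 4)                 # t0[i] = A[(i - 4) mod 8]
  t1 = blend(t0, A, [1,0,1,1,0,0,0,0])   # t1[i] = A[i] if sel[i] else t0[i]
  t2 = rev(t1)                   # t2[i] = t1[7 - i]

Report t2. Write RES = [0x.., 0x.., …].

  t0: ea e7 58 68 4d cd 5b 64
  t1: 4d e7 5b 64 4d cd 5b 64
  t2: 64 5b cd 4d 64 5b e7 4d

RES = [ 0x64  0x5b  0xcd  0x4d  0x64  0x5b  0xe7  0x4d ]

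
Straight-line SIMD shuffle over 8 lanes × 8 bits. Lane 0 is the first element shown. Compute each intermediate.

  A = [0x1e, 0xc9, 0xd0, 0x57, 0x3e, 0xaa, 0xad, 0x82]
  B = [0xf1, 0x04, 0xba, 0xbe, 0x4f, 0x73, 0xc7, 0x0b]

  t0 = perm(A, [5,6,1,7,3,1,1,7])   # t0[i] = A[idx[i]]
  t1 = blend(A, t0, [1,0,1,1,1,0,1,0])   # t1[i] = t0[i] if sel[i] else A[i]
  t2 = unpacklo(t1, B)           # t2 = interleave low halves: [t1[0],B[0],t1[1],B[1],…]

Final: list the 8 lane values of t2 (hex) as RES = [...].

RES = [ 0xaa  0xf1  0xc9  0x04  0xc9  0xba  0x82  0xbe ]

→ t0 |aa|ad|c9|82|57|c9|c9|82|
→ t1 |aa|c9|c9|82|57|aa|c9|82|
→ t2 |aa|f1|c9|04|c9|ba|82|be|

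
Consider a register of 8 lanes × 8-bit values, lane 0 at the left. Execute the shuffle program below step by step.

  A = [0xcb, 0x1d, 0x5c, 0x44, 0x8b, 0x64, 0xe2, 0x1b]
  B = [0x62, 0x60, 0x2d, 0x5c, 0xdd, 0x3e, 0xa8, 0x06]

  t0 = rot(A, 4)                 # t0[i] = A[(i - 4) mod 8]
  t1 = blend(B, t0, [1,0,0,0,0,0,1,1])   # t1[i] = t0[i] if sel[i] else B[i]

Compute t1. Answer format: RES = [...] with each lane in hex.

t0 = [0x8b, 0x64, 0xe2, 0x1b, 0xcb, 0x1d, 0x5c, 0x44]
t1 = [0x8b, 0x60, 0x2d, 0x5c, 0xdd, 0x3e, 0x5c, 0x44]

RES = [0x8b, 0x60, 0x2d, 0x5c, 0xdd, 0x3e, 0x5c, 0x44]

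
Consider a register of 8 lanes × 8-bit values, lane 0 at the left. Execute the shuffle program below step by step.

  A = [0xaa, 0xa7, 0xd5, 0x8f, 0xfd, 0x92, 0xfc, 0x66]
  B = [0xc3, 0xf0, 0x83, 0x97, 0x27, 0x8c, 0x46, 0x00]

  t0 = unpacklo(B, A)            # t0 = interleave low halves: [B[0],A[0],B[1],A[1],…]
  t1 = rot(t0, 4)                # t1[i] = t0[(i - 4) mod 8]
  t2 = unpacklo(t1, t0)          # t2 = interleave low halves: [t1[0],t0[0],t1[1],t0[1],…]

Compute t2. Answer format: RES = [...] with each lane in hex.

RES = [ 0x83  0xc3  0xd5  0xaa  0x97  0xf0  0x8f  0xa7 ]

t0 = [0xc3, 0xaa, 0xf0, 0xa7, 0x83, 0xd5, 0x97, 0x8f]
t1 = [0x83, 0xd5, 0x97, 0x8f, 0xc3, 0xaa, 0xf0, 0xa7]
t2 = [0x83, 0xc3, 0xd5, 0xaa, 0x97, 0xf0, 0x8f, 0xa7]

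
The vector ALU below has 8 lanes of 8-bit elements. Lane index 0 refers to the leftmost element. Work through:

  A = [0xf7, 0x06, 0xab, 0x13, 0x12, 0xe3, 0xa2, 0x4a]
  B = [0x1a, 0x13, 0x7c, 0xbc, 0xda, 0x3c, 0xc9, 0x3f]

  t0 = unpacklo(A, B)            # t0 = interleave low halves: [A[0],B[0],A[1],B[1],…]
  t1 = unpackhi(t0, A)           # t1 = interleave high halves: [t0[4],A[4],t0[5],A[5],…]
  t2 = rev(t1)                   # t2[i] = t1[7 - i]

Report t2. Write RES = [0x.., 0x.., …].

t0 = [0xf7, 0x1a, 0x06, 0x13, 0xab, 0x7c, 0x13, 0xbc]
t1 = [0xab, 0x12, 0x7c, 0xe3, 0x13, 0xa2, 0xbc, 0x4a]
t2 = [0x4a, 0xbc, 0xa2, 0x13, 0xe3, 0x7c, 0x12, 0xab]

RES = [ 0x4a  0xbc  0xa2  0x13  0xe3  0x7c  0x12  0xab ]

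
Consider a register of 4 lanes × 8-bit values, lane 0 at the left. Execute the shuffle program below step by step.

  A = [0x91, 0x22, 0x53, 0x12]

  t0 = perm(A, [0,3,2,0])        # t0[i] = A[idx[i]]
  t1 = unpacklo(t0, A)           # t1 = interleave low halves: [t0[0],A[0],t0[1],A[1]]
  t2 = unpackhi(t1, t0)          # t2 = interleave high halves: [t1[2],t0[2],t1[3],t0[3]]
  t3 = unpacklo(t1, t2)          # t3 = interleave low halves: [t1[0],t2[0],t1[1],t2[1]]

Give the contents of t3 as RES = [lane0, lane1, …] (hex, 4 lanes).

→ t0 |91|12|53|91|
→ t1 |91|91|12|22|
→ t2 |12|53|22|91|
→ t3 |91|12|91|53|

RES = [ 0x91  0x12  0x91  0x53 ]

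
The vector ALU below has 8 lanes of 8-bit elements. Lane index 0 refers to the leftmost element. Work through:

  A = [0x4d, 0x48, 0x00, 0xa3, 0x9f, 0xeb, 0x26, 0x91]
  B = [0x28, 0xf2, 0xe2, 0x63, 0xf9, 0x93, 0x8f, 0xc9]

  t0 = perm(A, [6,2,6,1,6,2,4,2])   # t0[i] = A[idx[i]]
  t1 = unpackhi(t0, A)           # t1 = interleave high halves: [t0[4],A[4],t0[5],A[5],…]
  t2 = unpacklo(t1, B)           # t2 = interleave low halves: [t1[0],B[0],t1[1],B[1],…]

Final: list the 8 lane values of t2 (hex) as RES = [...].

→ t0 |26|00|26|48|26|00|9f|00|
→ t1 |26|9f|00|eb|9f|26|00|91|
→ t2 |26|28|9f|f2|00|e2|eb|63|

RES = [ 0x26  0x28  0x9f  0xf2  0x00  0xe2  0xeb  0x63 ]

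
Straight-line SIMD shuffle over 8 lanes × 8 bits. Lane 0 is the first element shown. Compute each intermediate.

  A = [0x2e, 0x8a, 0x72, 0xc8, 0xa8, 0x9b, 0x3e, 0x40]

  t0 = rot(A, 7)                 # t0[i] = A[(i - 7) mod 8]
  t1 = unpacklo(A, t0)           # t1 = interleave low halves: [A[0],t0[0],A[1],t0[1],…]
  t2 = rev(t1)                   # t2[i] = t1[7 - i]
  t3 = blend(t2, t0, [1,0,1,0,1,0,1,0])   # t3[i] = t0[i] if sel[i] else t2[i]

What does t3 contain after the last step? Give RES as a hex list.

  t0: 8a 72 c8 a8 9b 3e 40 2e
  t1: 2e 8a 8a 72 72 c8 c8 a8
  t2: a8 c8 c8 72 72 8a 8a 2e
  t3: 8a c8 c8 72 9b 8a 40 2e

RES = [ 0x8a  0xc8  0xc8  0x72  0x9b  0x8a  0x40  0x2e ]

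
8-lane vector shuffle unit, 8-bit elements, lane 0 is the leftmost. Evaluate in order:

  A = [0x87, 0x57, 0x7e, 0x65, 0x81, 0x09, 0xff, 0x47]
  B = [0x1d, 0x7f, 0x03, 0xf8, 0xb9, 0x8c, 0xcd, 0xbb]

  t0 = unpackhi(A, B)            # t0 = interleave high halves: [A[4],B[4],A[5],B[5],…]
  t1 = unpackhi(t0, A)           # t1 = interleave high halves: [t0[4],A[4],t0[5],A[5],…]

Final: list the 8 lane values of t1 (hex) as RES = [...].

  t0: 81 b9 09 8c ff cd 47 bb
  t1: ff 81 cd 09 47 ff bb 47

RES = [0xff, 0x81, 0xcd, 0x09, 0x47, 0xff, 0xbb, 0x47]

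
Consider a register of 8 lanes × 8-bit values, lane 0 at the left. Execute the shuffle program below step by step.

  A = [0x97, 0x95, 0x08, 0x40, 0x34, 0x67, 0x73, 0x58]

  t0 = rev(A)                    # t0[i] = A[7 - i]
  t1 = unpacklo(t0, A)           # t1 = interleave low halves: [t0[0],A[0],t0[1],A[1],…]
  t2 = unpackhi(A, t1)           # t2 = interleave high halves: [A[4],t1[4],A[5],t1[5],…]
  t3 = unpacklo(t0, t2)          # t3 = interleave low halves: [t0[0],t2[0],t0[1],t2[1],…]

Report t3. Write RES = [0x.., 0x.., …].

RES = [ 0x58  0x34  0x73  0x67  0x67  0x67  0x34  0x08 ]

t0 = [0x58, 0x73, 0x67, 0x34, 0x40, 0x08, 0x95, 0x97]
t1 = [0x58, 0x97, 0x73, 0x95, 0x67, 0x08, 0x34, 0x40]
t2 = [0x34, 0x67, 0x67, 0x08, 0x73, 0x34, 0x58, 0x40]
t3 = [0x58, 0x34, 0x73, 0x67, 0x67, 0x67, 0x34, 0x08]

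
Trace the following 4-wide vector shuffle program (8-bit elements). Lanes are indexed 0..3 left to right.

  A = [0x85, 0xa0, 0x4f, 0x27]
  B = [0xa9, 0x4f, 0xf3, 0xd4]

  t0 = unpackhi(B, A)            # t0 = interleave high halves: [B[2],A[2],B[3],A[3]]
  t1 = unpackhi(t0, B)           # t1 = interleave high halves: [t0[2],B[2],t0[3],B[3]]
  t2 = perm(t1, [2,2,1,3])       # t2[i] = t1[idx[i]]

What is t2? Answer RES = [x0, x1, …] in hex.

RES = [0x27, 0x27, 0xf3, 0xd4]

t0 = [0xf3, 0x4f, 0xd4, 0x27]
t1 = [0xd4, 0xf3, 0x27, 0xd4]
t2 = [0x27, 0x27, 0xf3, 0xd4]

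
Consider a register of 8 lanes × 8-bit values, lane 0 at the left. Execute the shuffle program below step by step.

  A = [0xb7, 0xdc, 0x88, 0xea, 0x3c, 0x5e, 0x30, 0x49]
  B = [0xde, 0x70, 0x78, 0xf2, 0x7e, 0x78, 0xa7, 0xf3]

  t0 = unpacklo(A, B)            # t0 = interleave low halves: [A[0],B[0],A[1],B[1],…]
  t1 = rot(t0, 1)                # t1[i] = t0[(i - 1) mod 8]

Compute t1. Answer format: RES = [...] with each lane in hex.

→ t0 |b7|de|dc|70|88|78|ea|f2|
→ t1 |f2|b7|de|dc|70|88|78|ea|

RES = [0xf2, 0xb7, 0xde, 0xdc, 0x70, 0x88, 0x78, 0xea]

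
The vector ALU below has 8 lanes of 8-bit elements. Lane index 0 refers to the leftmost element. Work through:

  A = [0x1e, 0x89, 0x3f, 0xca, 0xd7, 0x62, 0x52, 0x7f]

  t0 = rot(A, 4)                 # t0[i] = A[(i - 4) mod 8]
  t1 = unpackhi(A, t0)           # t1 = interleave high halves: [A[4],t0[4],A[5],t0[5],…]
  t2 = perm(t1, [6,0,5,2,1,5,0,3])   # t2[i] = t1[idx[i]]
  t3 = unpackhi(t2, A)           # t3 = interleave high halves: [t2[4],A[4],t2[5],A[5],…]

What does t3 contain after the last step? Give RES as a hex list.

t0 = [0xd7, 0x62, 0x52, 0x7f, 0x1e, 0x89, 0x3f, 0xca]
t1 = [0xd7, 0x1e, 0x62, 0x89, 0x52, 0x3f, 0x7f, 0xca]
t2 = [0x7f, 0xd7, 0x3f, 0x62, 0x1e, 0x3f, 0xd7, 0x89]
t3 = [0x1e, 0xd7, 0x3f, 0x62, 0xd7, 0x52, 0x89, 0x7f]

RES = [0x1e, 0xd7, 0x3f, 0x62, 0xd7, 0x52, 0x89, 0x7f]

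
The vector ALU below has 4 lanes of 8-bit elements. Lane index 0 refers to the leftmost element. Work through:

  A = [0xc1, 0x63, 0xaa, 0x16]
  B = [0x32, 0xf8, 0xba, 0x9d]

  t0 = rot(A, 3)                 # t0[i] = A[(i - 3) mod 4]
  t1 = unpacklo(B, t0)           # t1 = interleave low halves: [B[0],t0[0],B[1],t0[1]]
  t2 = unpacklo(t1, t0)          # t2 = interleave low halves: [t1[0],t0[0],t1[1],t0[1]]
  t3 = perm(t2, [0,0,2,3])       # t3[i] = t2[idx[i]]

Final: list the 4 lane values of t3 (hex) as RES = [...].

RES = [0x32, 0x32, 0x63, 0xaa]

  t0: 63 aa 16 c1
  t1: 32 63 f8 aa
  t2: 32 63 63 aa
  t3: 32 32 63 aa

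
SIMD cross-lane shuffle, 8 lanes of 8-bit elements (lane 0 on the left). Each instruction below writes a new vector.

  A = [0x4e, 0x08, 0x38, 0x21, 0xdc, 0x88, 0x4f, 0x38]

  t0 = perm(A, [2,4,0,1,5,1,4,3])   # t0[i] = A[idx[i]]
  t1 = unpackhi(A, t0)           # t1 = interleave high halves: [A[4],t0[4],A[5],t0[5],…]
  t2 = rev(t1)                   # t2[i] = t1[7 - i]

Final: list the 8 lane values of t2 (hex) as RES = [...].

t0 = [0x38, 0xdc, 0x4e, 0x08, 0x88, 0x08, 0xdc, 0x21]
t1 = [0xdc, 0x88, 0x88, 0x08, 0x4f, 0xdc, 0x38, 0x21]
t2 = [0x21, 0x38, 0xdc, 0x4f, 0x08, 0x88, 0x88, 0xdc]

RES = [ 0x21  0x38  0xdc  0x4f  0x08  0x88  0x88  0xdc ]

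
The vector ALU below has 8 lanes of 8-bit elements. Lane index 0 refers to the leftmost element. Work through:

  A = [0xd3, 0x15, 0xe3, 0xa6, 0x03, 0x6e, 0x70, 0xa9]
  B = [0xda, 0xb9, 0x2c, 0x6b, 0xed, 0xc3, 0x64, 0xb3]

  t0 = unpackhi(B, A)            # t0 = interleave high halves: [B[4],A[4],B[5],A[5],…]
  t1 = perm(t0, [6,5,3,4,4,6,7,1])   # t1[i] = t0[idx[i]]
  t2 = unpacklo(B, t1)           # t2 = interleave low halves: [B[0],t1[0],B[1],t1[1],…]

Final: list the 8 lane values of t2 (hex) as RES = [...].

RES = [0xda, 0xb3, 0xb9, 0x70, 0x2c, 0x6e, 0x6b, 0x64]

→ t0 |ed|03|c3|6e|64|70|b3|a9|
→ t1 |b3|70|6e|64|64|b3|a9|03|
→ t2 |da|b3|b9|70|2c|6e|6b|64|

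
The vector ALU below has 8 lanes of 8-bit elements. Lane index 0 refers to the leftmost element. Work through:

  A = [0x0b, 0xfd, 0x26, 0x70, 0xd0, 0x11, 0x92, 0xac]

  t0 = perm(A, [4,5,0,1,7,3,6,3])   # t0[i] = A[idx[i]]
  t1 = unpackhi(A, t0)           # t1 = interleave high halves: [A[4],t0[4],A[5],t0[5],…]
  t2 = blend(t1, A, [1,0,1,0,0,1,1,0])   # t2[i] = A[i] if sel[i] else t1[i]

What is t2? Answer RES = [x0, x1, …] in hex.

RES = [0x0b, 0xac, 0x26, 0x70, 0x92, 0x11, 0x92, 0x70]

t0 = [0xd0, 0x11, 0x0b, 0xfd, 0xac, 0x70, 0x92, 0x70]
t1 = [0xd0, 0xac, 0x11, 0x70, 0x92, 0x92, 0xac, 0x70]
t2 = [0x0b, 0xac, 0x26, 0x70, 0x92, 0x11, 0x92, 0x70]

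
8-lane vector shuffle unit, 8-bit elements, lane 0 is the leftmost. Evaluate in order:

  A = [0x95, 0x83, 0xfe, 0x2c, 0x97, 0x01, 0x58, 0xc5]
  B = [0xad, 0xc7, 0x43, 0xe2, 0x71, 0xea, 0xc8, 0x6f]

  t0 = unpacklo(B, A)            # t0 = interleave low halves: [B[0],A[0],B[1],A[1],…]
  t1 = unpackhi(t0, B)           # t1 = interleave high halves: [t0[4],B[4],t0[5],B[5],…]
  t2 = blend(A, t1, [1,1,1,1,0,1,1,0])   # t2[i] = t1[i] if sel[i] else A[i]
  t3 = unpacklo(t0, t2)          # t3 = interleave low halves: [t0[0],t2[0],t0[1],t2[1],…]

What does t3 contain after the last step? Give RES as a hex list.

RES = [0xad, 0x43, 0x95, 0x71, 0xc7, 0xfe, 0x83, 0xea]

→ t0 |ad|95|c7|83|43|fe|e2|2c|
→ t1 |43|71|fe|ea|e2|c8|2c|6f|
→ t2 |43|71|fe|ea|97|c8|2c|c5|
→ t3 |ad|43|95|71|c7|fe|83|ea|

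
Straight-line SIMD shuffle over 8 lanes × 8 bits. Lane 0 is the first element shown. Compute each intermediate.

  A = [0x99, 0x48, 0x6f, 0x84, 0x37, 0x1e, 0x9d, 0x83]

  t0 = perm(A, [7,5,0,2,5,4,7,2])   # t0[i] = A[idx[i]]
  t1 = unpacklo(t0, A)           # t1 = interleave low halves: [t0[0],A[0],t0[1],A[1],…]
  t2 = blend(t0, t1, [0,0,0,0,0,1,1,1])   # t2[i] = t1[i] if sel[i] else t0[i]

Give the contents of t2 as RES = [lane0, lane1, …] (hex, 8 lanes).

→ t0 |83|1e|99|6f|1e|37|83|6f|
→ t1 |83|99|1e|48|99|6f|6f|84|
→ t2 |83|1e|99|6f|1e|6f|6f|84|

RES = [ 0x83  0x1e  0x99  0x6f  0x1e  0x6f  0x6f  0x84 ]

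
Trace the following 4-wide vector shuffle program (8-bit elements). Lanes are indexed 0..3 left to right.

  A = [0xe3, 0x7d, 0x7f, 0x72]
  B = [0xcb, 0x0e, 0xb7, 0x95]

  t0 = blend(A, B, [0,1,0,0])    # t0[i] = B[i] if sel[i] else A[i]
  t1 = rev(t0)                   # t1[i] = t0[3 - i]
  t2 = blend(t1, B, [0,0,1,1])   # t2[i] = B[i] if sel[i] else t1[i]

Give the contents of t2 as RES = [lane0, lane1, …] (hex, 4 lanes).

  t0: e3 0e 7f 72
  t1: 72 7f 0e e3
  t2: 72 7f b7 95

RES = [ 0x72  0x7f  0xb7  0x95 ]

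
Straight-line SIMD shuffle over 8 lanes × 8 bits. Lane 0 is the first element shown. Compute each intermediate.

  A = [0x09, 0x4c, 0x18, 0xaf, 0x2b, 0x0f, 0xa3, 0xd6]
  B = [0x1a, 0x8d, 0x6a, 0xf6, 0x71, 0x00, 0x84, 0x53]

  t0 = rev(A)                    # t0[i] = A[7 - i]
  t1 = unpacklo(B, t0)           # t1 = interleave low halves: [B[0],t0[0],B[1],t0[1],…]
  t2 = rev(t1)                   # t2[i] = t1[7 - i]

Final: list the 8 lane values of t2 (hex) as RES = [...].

→ t0 |d6|a3|0f|2b|af|18|4c|09|
→ t1 |1a|d6|8d|a3|6a|0f|f6|2b|
→ t2 |2b|f6|0f|6a|a3|8d|d6|1a|

RES = [ 0x2b  0xf6  0x0f  0x6a  0xa3  0x8d  0xd6  0x1a ]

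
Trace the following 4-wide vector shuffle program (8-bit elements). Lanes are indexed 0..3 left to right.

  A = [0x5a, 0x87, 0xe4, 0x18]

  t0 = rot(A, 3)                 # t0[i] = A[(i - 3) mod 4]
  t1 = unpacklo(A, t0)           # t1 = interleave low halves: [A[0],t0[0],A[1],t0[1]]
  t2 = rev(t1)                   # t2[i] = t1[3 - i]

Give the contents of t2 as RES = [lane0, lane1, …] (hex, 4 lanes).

  t0: 87 e4 18 5a
  t1: 5a 87 87 e4
  t2: e4 87 87 5a

RES = [ 0xe4  0x87  0x87  0x5a ]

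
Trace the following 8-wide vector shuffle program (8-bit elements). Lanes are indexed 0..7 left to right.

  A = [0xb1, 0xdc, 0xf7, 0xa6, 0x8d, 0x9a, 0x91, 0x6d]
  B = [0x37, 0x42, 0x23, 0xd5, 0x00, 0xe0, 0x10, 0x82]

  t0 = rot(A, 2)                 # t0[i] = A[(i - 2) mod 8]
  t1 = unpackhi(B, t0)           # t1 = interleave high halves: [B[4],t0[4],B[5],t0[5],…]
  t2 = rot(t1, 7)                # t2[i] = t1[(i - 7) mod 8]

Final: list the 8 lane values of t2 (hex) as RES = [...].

RES = [0xf7, 0xe0, 0xa6, 0x10, 0x8d, 0x82, 0x9a, 0x00]

t0 = [0x91, 0x6d, 0xb1, 0xdc, 0xf7, 0xa6, 0x8d, 0x9a]
t1 = [0x00, 0xf7, 0xe0, 0xa6, 0x10, 0x8d, 0x82, 0x9a]
t2 = [0xf7, 0xe0, 0xa6, 0x10, 0x8d, 0x82, 0x9a, 0x00]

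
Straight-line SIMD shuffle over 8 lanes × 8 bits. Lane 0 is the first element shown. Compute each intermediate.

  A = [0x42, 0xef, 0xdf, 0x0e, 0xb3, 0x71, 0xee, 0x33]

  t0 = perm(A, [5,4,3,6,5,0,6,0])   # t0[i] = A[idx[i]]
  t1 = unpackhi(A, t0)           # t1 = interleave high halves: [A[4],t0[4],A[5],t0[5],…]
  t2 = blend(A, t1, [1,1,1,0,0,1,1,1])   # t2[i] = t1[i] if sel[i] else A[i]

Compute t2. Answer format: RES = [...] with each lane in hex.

→ t0 |71|b3|0e|ee|71|42|ee|42|
→ t1 |b3|71|71|42|ee|ee|33|42|
→ t2 |b3|71|71|0e|b3|ee|33|42|

RES = [ 0xb3  0x71  0x71  0x0e  0xb3  0xee  0x33  0x42 ]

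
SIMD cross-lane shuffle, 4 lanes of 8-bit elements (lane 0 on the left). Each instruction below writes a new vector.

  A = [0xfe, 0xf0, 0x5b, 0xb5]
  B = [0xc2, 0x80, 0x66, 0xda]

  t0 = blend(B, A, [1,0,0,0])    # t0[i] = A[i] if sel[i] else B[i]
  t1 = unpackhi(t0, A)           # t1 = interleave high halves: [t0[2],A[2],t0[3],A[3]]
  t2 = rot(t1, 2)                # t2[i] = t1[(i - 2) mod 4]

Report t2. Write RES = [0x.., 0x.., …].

  t0: fe 80 66 da
  t1: 66 5b da b5
  t2: da b5 66 5b

RES = [ 0xda  0xb5  0x66  0x5b ]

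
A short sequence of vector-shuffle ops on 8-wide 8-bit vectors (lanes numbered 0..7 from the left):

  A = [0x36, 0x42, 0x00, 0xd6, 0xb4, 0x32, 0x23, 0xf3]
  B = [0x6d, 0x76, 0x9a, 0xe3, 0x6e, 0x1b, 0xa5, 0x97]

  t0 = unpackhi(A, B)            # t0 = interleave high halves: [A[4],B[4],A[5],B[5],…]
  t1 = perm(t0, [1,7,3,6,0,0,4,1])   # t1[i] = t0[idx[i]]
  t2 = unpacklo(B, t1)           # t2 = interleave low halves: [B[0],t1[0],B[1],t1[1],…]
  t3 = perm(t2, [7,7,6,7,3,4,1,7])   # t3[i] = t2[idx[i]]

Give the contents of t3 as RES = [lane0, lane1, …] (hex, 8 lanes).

t0 = [0xb4, 0x6e, 0x32, 0x1b, 0x23, 0xa5, 0xf3, 0x97]
t1 = [0x6e, 0x97, 0x1b, 0xf3, 0xb4, 0xb4, 0x23, 0x6e]
t2 = [0x6d, 0x6e, 0x76, 0x97, 0x9a, 0x1b, 0xe3, 0xf3]
t3 = [0xf3, 0xf3, 0xe3, 0xf3, 0x97, 0x9a, 0x6e, 0xf3]

RES = [ 0xf3  0xf3  0xe3  0xf3  0x97  0x9a  0x6e  0xf3 ]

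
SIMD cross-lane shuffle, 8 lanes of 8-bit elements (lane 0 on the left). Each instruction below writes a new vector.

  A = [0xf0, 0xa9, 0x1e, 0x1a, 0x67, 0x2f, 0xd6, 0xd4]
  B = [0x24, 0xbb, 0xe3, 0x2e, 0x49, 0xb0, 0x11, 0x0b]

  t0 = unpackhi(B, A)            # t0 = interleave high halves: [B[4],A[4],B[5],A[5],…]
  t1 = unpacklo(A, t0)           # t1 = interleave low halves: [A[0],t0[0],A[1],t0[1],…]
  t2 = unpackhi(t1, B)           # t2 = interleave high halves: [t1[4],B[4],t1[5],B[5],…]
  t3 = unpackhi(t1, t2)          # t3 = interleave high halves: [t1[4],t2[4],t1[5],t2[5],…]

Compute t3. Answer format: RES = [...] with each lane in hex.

→ t0 |49|67|b0|2f|11|d6|0b|d4|
→ t1 |f0|49|a9|67|1e|b0|1a|2f|
→ t2 |1e|49|b0|b0|1a|11|2f|0b|
→ t3 |1e|1a|b0|11|1a|2f|2f|0b|

RES = [0x1e, 0x1a, 0xb0, 0x11, 0x1a, 0x2f, 0x2f, 0x0b]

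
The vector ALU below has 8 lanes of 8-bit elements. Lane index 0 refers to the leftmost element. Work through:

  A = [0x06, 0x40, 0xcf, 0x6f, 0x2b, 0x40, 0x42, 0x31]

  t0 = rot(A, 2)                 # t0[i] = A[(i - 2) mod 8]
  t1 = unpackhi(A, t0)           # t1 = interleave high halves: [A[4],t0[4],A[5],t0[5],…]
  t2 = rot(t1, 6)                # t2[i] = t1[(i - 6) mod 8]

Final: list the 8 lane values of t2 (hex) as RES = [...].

t0 = [0x42, 0x31, 0x06, 0x40, 0xcf, 0x6f, 0x2b, 0x40]
t1 = [0x2b, 0xcf, 0x40, 0x6f, 0x42, 0x2b, 0x31, 0x40]
t2 = [0x40, 0x6f, 0x42, 0x2b, 0x31, 0x40, 0x2b, 0xcf]

RES = [ 0x40  0x6f  0x42  0x2b  0x31  0x40  0x2b  0xcf ]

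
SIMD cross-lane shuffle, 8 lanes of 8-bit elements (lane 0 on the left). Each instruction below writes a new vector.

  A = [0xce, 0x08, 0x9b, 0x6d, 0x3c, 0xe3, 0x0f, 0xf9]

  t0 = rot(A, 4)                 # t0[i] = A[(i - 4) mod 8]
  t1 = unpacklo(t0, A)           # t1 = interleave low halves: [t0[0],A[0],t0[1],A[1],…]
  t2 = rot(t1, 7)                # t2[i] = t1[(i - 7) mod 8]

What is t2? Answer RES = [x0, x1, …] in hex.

RES = [ 0xce  0xe3  0x08  0x0f  0x9b  0xf9  0x6d  0x3c ]

t0 = [0x3c, 0xe3, 0x0f, 0xf9, 0xce, 0x08, 0x9b, 0x6d]
t1 = [0x3c, 0xce, 0xe3, 0x08, 0x0f, 0x9b, 0xf9, 0x6d]
t2 = [0xce, 0xe3, 0x08, 0x0f, 0x9b, 0xf9, 0x6d, 0x3c]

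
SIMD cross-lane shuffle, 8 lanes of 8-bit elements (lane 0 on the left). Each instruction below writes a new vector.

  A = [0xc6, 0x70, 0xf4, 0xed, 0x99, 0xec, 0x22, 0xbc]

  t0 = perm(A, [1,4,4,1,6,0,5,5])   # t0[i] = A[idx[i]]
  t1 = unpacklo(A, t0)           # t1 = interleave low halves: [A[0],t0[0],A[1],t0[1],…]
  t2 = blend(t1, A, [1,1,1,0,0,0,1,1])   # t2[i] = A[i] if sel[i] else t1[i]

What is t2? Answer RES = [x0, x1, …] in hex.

RES = [ 0xc6  0x70  0xf4  0x99  0xf4  0x99  0x22  0xbc ]

t0 = [0x70, 0x99, 0x99, 0x70, 0x22, 0xc6, 0xec, 0xec]
t1 = [0xc6, 0x70, 0x70, 0x99, 0xf4, 0x99, 0xed, 0x70]
t2 = [0xc6, 0x70, 0xf4, 0x99, 0xf4, 0x99, 0x22, 0xbc]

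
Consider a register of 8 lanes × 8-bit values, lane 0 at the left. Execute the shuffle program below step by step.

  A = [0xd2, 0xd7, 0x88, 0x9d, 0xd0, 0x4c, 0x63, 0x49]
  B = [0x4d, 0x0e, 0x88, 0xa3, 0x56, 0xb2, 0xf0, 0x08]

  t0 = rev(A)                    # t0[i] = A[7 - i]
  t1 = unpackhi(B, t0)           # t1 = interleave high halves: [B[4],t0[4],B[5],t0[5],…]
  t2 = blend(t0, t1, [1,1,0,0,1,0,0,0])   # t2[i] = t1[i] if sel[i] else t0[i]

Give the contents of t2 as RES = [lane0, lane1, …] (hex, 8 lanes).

RES = [ 0x56  0x9d  0x4c  0xd0  0xf0  0x88  0xd7  0xd2 ]

  t0: 49 63 4c d0 9d 88 d7 d2
  t1: 56 9d b2 88 f0 d7 08 d2
  t2: 56 9d 4c d0 f0 88 d7 d2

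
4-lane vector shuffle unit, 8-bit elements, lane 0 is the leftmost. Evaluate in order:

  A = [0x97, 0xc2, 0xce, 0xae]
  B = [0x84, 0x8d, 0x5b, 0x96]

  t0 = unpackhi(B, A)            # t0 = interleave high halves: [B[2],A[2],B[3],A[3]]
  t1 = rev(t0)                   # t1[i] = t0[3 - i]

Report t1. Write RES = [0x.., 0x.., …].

t0 = [0x5b, 0xce, 0x96, 0xae]
t1 = [0xae, 0x96, 0xce, 0x5b]

RES = [ 0xae  0x96  0xce  0x5b ]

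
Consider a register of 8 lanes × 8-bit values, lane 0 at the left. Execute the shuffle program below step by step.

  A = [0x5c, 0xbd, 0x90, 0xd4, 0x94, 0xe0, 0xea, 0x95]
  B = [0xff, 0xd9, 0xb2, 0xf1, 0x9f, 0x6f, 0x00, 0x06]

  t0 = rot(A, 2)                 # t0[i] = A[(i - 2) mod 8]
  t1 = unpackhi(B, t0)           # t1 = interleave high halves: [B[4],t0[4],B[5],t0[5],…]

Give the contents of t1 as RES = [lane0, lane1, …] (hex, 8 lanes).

RES = [ 0x9f  0x90  0x6f  0xd4  0x00  0x94  0x06  0xe0 ]

  t0: ea 95 5c bd 90 d4 94 e0
  t1: 9f 90 6f d4 00 94 06 e0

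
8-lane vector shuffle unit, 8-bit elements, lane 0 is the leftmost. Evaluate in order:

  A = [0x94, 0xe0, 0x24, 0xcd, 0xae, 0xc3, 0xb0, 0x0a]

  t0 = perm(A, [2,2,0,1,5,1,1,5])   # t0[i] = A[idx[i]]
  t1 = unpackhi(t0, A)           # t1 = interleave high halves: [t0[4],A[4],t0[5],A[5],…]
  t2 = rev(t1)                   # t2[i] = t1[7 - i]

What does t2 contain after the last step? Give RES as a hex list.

RES = [ 0x0a  0xc3  0xb0  0xe0  0xc3  0xe0  0xae  0xc3 ]

  t0: 24 24 94 e0 c3 e0 e0 c3
  t1: c3 ae e0 c3 e0 b0 c3 0a
  t2: 0a c3 b0 e0 c3 e0 ae c3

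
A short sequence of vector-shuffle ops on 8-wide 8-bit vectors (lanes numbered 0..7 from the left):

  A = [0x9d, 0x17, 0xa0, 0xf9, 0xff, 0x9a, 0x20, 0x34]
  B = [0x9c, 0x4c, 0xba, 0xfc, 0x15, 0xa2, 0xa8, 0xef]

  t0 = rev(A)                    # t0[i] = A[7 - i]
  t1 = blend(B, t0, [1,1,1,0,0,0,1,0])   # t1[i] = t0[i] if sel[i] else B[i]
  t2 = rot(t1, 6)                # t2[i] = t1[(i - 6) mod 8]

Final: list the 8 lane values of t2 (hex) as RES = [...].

  t0: 34 20 9a ff f9 a0 17 9d
  t1: 34 20 9a fc 15 a2 17 ef
  t2: 9a fc 15 a2 17 ef 34 20

RES = [ 0x9a  0xfc  0x15  0xa2  0x17  0xef  0x34  0x20 ]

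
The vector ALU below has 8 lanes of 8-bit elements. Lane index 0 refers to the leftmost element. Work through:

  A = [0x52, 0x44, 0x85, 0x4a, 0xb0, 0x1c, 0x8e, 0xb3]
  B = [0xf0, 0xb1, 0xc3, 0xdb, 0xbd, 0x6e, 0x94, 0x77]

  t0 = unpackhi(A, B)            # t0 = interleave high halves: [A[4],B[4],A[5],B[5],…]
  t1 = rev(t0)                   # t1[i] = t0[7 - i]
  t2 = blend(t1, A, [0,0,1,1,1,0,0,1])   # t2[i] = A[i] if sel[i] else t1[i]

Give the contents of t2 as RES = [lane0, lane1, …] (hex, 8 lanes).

  t0: b0 bd 1c 6e 8e 94 b3 77
  t1: 77 b3 94 8e 6e 1c bd b0
  t2: 77 b3 85 4a b0 1c bd b3

RES = [0x77, 0xb3, 0x85, 0x4a, 0xb0, 0x1c, 0xbd, 0xb3]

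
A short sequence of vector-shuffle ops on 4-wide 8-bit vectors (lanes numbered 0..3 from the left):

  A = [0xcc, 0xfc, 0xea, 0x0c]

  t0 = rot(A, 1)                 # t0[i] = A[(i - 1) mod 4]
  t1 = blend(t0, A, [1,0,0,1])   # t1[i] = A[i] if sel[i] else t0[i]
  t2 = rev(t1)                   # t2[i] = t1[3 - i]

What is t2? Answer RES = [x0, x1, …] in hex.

→ t0 |0c|cc|fc|ea|
→ t1 |cc|cc|fc|0c|
→ t2 |0c|fc|cc|cc|

RES = [ 0x0c  0xfc  0xcc  0xcc ]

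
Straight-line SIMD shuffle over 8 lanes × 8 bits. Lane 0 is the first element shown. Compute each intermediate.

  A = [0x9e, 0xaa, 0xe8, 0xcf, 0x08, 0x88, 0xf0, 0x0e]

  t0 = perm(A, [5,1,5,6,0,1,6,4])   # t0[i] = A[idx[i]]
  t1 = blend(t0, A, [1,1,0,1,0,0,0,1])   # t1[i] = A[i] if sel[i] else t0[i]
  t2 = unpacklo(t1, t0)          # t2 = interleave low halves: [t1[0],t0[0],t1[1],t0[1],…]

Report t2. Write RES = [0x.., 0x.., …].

→ t0 |88|aa|88|f0|9e|aa|f0|08|
→ t1 |9e|aa|88|cf|9e|aa|f0|0e|
→ t2 |9e|88|aa|aa|88|88|cf|f0|

RES = [0x9e, 0x88, 0xaa, 0xaa, 0x88, 0x88, 0xcf, 0xf0]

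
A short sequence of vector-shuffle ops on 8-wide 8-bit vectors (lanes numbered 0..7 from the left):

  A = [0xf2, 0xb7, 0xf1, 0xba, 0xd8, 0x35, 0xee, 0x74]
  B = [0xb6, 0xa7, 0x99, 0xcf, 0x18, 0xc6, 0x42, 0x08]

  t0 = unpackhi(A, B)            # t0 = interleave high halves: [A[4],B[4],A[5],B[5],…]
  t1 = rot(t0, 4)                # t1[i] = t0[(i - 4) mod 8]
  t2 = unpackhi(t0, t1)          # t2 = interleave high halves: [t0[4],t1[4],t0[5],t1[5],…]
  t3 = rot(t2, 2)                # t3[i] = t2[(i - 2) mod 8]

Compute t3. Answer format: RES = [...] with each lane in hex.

  t0: d8 18 35 c6 ee 42 74 08
  t1: ee 42 74 08 d8 18 35 c6
  t2: ee d8 42 18 74 35 08 c6
  t3: 08 c6 ee d8 42 18 74 35

RES = [0x08, 0xc6, 0xee, 0xd8, 0x42, 0x18, 0x74, 0x35]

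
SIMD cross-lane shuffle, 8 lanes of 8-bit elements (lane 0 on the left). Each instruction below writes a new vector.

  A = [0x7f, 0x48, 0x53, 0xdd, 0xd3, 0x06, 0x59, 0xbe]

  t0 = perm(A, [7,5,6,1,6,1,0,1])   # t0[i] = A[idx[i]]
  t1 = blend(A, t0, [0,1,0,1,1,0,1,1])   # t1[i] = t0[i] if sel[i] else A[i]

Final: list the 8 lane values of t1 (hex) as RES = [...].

RES = [ 0x7f  0x06  0x53  0x48  0x59  0x06  0x7f  0x48 ]

t0 = [0xbe, 0x06, 0x59, 0x48, 0x59, 0x48, 0x7f, 0x48]
t1 = [0x7f, 0x06, 0x53, 0x48, 0x59, 0x06, 0x7f, 0x48]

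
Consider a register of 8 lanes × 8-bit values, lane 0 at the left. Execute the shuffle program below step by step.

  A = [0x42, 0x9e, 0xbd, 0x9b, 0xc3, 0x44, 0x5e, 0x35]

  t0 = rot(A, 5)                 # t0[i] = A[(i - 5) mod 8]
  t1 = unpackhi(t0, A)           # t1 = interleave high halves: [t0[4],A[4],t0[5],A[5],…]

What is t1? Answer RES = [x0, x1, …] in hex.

  t0: 9b c3 44 5e 35 42 9e bd
  t1: 35 c3 42 44 9e 5e bd 35

RES = [ 0x35  0xc3  0x42  0x44  0x9e  0x5e  0xbd  0x35 ]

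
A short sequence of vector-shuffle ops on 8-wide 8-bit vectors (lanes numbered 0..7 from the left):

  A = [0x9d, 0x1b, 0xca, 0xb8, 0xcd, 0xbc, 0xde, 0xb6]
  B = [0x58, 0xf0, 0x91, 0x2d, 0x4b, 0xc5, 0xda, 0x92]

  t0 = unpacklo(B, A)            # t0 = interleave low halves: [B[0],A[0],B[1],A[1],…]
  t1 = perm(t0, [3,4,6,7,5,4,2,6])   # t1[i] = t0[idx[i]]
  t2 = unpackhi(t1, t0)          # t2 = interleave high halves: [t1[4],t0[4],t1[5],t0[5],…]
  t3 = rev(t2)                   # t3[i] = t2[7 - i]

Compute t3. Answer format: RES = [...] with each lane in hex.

  t0: 58 9d f0 1b 91 ca 2d b8
  t1: 1b 91 2d b8 ca 91 f0 2d
  t2: ca 91 91 ca f0 2d 2d b8
  t3: b8 2d 2d f0 ca 91 91 ca

RES = [ 0xb8  0x2d  0x2d  0xf0  0xca  0x91  0x91  0xca ]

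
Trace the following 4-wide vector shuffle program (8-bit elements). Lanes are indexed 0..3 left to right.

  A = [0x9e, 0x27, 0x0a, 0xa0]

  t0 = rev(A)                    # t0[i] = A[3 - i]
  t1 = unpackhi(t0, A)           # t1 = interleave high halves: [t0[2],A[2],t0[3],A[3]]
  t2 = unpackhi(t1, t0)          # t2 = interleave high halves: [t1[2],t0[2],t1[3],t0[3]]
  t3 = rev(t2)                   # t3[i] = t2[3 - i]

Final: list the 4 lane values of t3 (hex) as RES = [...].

  t0: a0 0a 27 9e
  t1: 27 0a 9e a0
  t2: 9e 27 a0 9e
  t3: 9e a0 27 9e

RES = [0x9e, 0xa0, 0x27, 0x9e]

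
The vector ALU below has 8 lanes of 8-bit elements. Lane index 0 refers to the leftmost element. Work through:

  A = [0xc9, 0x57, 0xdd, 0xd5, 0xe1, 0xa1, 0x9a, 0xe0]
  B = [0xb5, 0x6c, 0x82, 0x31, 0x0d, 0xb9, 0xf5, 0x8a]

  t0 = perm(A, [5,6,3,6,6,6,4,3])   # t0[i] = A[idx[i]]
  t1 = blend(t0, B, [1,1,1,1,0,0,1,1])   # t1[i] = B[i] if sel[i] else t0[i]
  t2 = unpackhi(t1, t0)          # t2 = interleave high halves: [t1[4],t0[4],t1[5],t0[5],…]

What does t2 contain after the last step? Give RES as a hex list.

RES = [0x9a, 0x9a, 0x9a, 0x9a, 0xf5, 0xe1, 0x8a, 0xd5]

→ t0 |a1|9a|d5|9a|9a|9a|e1|d5|
→ t1 |b5|6c|82|31|9a|9a|f5|8a|
→ t2 |9a|9a|9a|9a|f5|e1|8a|d5|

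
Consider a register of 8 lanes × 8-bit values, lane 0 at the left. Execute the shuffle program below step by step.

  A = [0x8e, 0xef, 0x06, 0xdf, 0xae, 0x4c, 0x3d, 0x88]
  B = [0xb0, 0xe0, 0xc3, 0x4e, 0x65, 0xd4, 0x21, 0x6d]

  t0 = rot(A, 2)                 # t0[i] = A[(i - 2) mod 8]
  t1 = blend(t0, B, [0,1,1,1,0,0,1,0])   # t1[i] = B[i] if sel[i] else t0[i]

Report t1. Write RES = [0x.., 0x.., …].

→ t0 |3d|88|8e|ef|06|df|ae|4c|
→ t1 |3d|e0|c3|4e|06|df|21|4c|

RES = [0x3d, 0xe0, 0xc3, 0x4e, 0x06, 0xdf, 0x21, 0x4c]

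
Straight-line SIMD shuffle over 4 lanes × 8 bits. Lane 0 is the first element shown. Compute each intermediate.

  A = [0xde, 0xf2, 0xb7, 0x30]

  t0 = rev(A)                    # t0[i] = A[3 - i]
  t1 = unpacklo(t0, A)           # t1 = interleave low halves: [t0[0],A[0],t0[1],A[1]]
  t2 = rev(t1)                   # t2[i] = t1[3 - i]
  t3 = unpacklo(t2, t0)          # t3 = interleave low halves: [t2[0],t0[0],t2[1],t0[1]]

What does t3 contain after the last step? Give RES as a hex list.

RES = [ 0xf2  0x30  0xb7  0xb7 ]

t0 = [0x30, 0xb7, 0xf2, 0xde]
t1 = [0x30, 0xde, 0xb7, 0xf2]
t2 = [0xf2, 0xb7, 0xde, 0x30]
t3 = [0xf2, 0x30, 0xb7, 0xb7]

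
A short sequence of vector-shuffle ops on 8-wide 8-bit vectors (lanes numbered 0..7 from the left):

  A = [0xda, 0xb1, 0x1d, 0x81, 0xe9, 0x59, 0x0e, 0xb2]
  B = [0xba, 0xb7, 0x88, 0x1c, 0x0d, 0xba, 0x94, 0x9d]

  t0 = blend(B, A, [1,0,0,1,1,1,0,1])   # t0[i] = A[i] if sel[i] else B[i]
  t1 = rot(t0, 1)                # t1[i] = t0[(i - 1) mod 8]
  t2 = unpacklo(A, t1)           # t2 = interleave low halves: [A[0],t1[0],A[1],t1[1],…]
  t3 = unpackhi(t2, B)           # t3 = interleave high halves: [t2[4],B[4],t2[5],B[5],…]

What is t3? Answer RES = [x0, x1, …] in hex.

→ t0 |da|b7|88|81|e9|59|94|b2|
→ t1 |b2|da|b7|88|81|e9|59|94|
→ t2 |da|b2|b1|da|1d|b7|81|88|
→ t3 |1d|0d|b7|ba|81|94|88|9d|

RES = [ 0x1d  0x0d  0xb7  0xba  0x81  0x94  0x88  0x9d ]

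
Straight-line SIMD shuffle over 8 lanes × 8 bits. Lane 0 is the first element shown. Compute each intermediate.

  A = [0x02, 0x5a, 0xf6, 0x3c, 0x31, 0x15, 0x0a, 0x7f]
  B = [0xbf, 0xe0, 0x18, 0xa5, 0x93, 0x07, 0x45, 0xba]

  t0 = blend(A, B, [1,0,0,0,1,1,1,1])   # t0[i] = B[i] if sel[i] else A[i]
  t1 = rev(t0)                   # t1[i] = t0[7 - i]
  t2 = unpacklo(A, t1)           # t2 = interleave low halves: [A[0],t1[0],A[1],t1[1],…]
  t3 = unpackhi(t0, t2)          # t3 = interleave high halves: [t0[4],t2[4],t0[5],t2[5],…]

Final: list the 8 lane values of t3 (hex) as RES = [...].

  t0: bf 5a f6 3c 93 07 45 ba
  t1: ba 45 07 93 3c f6 5a bf
  t2: 02 ba 5a 45 f6 07 3c 93
  t3: 93 f6 07 07 45 3c ba 93

RES = [0x93, 0xf6, 0x07, 0x07, 0x45, 0x3c, 0xba, 0x93]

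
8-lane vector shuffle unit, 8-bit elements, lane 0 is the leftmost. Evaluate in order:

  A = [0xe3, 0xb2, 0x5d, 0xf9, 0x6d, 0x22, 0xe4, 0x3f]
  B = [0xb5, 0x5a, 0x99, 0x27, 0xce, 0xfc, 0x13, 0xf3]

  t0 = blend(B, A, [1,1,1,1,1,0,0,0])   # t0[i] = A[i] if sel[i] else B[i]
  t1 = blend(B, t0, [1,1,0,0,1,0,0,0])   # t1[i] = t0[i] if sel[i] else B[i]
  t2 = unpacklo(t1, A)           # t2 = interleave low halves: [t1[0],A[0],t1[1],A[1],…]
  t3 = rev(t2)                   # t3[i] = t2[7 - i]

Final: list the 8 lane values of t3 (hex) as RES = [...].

  t0: e3 b2 5d f9 6d fc 13 f3
  t1: e3 b2 99 27 6d fc 13 f3
  t2: e3 e3 b2 b2 99 5d 27 f9
  t3: f9 27 5d 99 b2 b2 e3 e3

RES = [0xf9, 0x27, 0x5d, 0x99, 0xb2, 0xb2, 0xe3, 0xe3]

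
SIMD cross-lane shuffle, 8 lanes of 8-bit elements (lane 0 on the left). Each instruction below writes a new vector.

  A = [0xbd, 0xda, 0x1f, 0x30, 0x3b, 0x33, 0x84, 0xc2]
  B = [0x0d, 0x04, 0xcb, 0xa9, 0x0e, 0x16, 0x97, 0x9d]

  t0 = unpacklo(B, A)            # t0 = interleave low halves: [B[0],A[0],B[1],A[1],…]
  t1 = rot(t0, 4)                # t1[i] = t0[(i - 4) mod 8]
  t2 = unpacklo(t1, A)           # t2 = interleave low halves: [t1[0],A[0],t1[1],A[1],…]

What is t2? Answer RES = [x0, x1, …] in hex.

RES = [0xcb, 0xbd, 0x1f, 0xda, 0xa9, 0x1f, 0x30, 0x30]

  t0: 0d bd 04 da cb 1f a9 30
  t1: cb 1f a9 30 0d bd 04 da
  t2: cb bd 1f da a9 1f 30 30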